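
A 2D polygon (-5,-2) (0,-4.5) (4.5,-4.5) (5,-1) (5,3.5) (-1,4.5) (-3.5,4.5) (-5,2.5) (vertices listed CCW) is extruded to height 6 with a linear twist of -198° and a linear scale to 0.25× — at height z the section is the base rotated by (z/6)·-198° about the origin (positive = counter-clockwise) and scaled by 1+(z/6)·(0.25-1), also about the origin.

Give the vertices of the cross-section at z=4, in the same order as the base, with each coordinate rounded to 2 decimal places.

t = z/height = 4/6 = 0.666667
s = 1 + (scale-1)·z/height = 1 + (0.25-1)·4/6 = 0.500000
θ = twist·z/height = -198°·4/6 = -132.0000° = -2.303835 rad
cos θ = -0.669131, sin θ = -0.743145 (intermediates below are computed at full precision and shown rounded to 5 d.p.)
v1: (-5,-2) → rotate → (1.85936,5.05399) → ×s → (0.92968,2.52699) → (0.93,2.53)
v2: (0,-4.5) → rotate → (-3.34415,3.01109) → ×s → (-1.67208,1.50554) → (-1.67,1.51)
v3: (4.5,-4.5) → rotate → (-6.35524,-0.33306) → ×s → (-3.17762,-0.16653) → (-3.18,-0.17)
v4: (5,-1) → rotate → (-4.08880,-3.04659) → ×s → (-2.04440,-1.52330) → (-2.04,-1.52)
v5: (5,3.5) → rotate → (-0.74465,-6.05768) → ×s → (-0.37232,-3.02884) → (-0.37,-3.03)
v6: (-1,4.5) → rotate → (4.01328,-2.26794) → ×s → (2.00664,-1.13397) → (2.01,-1.13)
v7: (-3.5,4.5) → rotate → (5.68611,-0.41008) → ×s → (2.84305,-0.20504) → (2.84,-0.21)
v8: (-5,2.5) → rotate → (5.20352,2.04290) → ×s → (2.60176,1.02145) → (2.60,1.02)

Cross-section at z=4: (0.93,2.53) (-1.67,1.51) (-3.18,-0.17) (-2.04,-1.52) (-0.37,-3.03) (2.01,-1.13) (2.84,-0.21) (2.60,1.02)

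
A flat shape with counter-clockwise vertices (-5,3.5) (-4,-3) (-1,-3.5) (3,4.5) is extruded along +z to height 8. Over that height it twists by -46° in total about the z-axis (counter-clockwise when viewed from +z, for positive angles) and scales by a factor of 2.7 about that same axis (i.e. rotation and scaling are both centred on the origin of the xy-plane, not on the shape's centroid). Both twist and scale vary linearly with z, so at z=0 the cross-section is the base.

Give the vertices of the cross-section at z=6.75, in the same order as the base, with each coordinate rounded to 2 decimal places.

Cross-section at z=6.75: (-4.14,14.27) (-12.16,0.41) (-7.24,-5.11) (12.56,3.96)

t = z/height = 6.75/8 = 0.84375
s = 1 + (scale-1)·z/height = 1 + (2.7-1)·6.75/8 = 2.434375
θ = twist·z/height = -46°·6.75/8 = -38.8125° = -0.677406 rad
cos θ = 0.779201, sin θ = -0.626774 (intermediates below are computed at full precision and shown rounded to 5 d.p.)
v1: (-5,3.5) → rotate → (-1.70230,5.86107) → ×s → (-4.14403,14.26805) → (-4.14,14.27)
v2: (-4,-3) → rotate → (-4.99713,0.16949) → ×s → (-12.16488,0.41261) → (-12.16,0.41)
v3: (-1,-3.5) → rotate → (-2.97291,-2.10043) → ×s → (-7.23718,-5.11324) → (-7.24,-5.11)
v4: (3,4.5) → rotate → (5.15809,1.62608) → ×s → (12.55672,3.95850) → (12.56,3.96)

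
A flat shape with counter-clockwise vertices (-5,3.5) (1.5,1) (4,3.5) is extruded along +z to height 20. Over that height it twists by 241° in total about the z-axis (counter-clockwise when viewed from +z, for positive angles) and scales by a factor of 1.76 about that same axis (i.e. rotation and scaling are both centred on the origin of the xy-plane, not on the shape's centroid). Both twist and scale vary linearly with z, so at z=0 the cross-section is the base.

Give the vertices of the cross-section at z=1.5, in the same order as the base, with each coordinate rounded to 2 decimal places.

t = z/height = 1.5/20 = 0.075
s = 1 + (scale-1)·z/height = 1 + (1.76-1)·1.5/20 = 1.057000
θ = twist·z/height = 241°·1.5/20 = 18.0750° = 0.315468 rad
cos θ = 0.950651, sin θ = 0.310262 (intermediates below are computed at full precision and shown rounded to 5 d.p.)
v1: (-5,3.5) → rotate → (-5.83917,1.77597) → ×s → (-6.17200,1.87720) → (-6.17,1.88)
v2: (1.5,1) → rotate → (1.11572,1.41604) → ×s → (1.17931,1.49676) → (1.18,1.50)
v3: (4,3.5) → rotate → (2.71669,4.56833) → ×s → (2.87154,4.82872) → (2.87,4.83)

Cross-section at z=1.5: (-6.17,1.88) (1.18,1.50) (2.87,4.83)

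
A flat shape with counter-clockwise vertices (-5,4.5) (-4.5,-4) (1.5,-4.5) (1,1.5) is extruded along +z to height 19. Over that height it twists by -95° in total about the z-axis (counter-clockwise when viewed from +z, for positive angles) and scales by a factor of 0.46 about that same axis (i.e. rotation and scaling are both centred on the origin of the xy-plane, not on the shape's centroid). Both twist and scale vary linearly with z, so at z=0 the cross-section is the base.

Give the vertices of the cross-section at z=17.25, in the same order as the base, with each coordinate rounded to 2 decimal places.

Cross-section at z=17.25: (2.12,2.69) (-2.18,2.16) (-2.24,-0.91) (0.80,-0.46)

t = z/height = 17.25/19 = 0.907895
s = 1 + (scale-1)·z/height = 1 + (0.46-1)·17.25/19 = 0.509737
θ = twist·z/height = -95°·17.25/19 = -86.2500° = -1.505346 rad
cos θ = 0.065403, sin θ = -0.997859 (intermediates below are computed at full precision and shown rounded to 5 d.p.)
v1: (-5,4.5) → rotate → (4.16335,5.28361) → ×s → (2.12221,2.69325) → (2.12,2.69)
v2: (-4.5,-4) → rotate → (-4.28575,4.22875) → ×s → (-2.18460,2.15555) → (-2.18,2.16)
v3: (1.5,-4.5) → rotate → (-4.39226,-1.79110) → ×s → (-2.23890,-0.91299) → (-2.24,-0.91)
v4: (1,1.5) → rotate → (1.56219,-0.89975) → ×s → (0.79631,-0.45864) → (0.80,-0.46)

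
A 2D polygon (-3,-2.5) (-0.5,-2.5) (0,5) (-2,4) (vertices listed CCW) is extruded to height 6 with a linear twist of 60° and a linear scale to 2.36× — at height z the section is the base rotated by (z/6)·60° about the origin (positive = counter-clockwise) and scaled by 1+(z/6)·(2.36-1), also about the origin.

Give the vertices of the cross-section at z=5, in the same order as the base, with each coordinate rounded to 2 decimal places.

Cross-section at z=5: (-0.03,-8.33) (3.40,-4.25) (-8.17,6.86) (-9.28,2.22)

t = z/height = 5/6 = 0.833333
s = 1 + (scale-1)·z/height = 1 + (2.36-1)·5/6 = 2.133333
θ = twist·z/height = 60°·5/6 = 50.0000° = 0.872665 rad
cos θ = 0.642788, sin θ = 0.766044 (intermediates below are computed at full precision and shown rounded to 5 d.p.)
v1: (-3,-2.5) → rotate → (-0.01325,-3.90510) → ×s → (-0.02827,-8.33089) → (-0.03,-8.33)
v2: (-0.5,-2.5) → rotate → (1.59372,-1.98999) → ×s → (3.39993,-4.24531) → (3.40,-4.25)
v3: (0,5) → rotate → (-3.83022,3.21394) → ×s → (-8.17114,6.85640) → (-8.17,6.86)
v4: (-2,4) → rotate → (-4.34975,1.03906) → ×s → (-9.27947,2.21666) → (-9.28,2.22)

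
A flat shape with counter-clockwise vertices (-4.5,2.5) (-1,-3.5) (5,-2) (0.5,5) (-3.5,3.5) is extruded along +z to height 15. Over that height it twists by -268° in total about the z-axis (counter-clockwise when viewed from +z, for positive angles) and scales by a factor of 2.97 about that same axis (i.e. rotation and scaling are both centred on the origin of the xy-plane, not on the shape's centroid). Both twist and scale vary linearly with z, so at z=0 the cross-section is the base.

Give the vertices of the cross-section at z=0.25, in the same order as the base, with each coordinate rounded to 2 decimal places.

t = z/height = 0.25/15 = 0.0166667
s = 1 + (scale-1)·z/height = 1 + (2.97-1)·0.25/15 = 1.032833
θ = twist·z/height = -268°·0.25/15 = -4.4667° = -0.077958 rad
cos θ = 0.996963, sin θ = -0.077879 (intermediates below are computed at full precision and shown rounded to 5 d.p.)
v1: (-4.5,2.5) → rotate → (-4.29163,2.84286) → ×s → (-4.43254,2.93620) → (-4.43,2.94)
v2: (-1,-3.5) → rotate → (-1.26954,-3.41149) → ×s → (-1.31122,-3.52350) → (-1.31,-3.52)
v3: (5,-2) → rotate → (4.82906,-2.38332) → ×s → (4.98761,-2.46157) → (4.99,-2.46)
v4: (0.5,5) → rotate → (0.88788,4.94587) → ×s → (0.91703,5.10826) → (0.92,5.11)
v5: (-3.5,3.5) → rotate → (-3.21679,3.76195) → ×s → (-3.32241,3.88546) → (-3.32,3.89)

Cross-section at z=0.25: (-4.43,2.94) (-1.31,-3.52) (4.99,-2.46) (0.92,5.11) (-3.32,3.89)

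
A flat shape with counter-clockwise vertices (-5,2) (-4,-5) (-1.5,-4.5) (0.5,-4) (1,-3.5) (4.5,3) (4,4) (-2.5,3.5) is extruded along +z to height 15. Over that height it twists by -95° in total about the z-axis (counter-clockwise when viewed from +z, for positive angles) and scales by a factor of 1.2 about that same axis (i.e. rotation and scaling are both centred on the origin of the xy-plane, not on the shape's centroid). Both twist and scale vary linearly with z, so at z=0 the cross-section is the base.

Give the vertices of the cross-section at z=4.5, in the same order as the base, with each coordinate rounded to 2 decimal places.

Cross-section at z=4.5: (-3.65,4.39) (-6.26,-2.63) (-3.67,-3.43) (-1.56,-3.98) (-0.84,-3.77) (5.71,0.52) (5.75,1.70) (-0.56,4.52)

t = z/height = 4.5/15 = 0.3
s = 1 + (scale-1)·z/height = 1 + (1.2-1)·4.5/15 = 1.060000
θ = twist·z/height = -95°·4.5/15 = -28.5000° = -0.497419 rad
cos θ = 0.878817, sin θ = -0.477159 (intermediates below are computed at full precision and shown rounded to 5 d.p.)
v1: (-5,2) → rotate → (-3.43977,4.14343) → ×s → (-3.64615,4.39203) → (-3.65,4.39)
v2: (-4,-5) → rotate → (-5.90106,-2.48545) → ×s → (-6.25513,-2.63458) → (-6.26,-2.63)
v3: (-1.5,-4.5) → rotate → (-3.46544,-3.23894) → ×s → (-3.67337,-3.43328) → (-3.67,-3.43)
v4: (0.5,-4) → rotate → (-1.46923,-3.75385) → ×s → (-1.55738,-3.97908) → (-1.56,-3.98)
v5: (1,-3.5) → rotate → (-0.79124,-3.55302) → ×s → (-0.83871,-3.76620) → (-0.84,-3.77)
v6: (4.5,3) → rotate → (5.38615,0.48924) → ×s → (5.70932,0.51859) → (5.71,0.52)
v7: (4,4) → rotate → (5.42390,1.60663) → ×s → (5.74934,1.70303) → (5.75,1.70)
v8: (-2.5,3.5) → rotate → (-0.52699,4.26876) → ×s → (-0.55861,4.52488) → (-0.56,4.52)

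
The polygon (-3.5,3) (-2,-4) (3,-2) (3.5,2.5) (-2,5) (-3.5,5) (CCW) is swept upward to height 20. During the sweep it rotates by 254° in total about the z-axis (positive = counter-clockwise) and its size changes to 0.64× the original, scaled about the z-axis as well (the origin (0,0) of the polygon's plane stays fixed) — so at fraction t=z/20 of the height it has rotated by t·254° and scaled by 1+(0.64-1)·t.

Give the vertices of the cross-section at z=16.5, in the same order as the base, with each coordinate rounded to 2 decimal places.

t = z/height = 16.5/20 = 0.825
s = 1 + (scale-1)·z/height = 1 + (0.64-1)·16.5/20 = 0.703000
θ = twist·z/height = 254°·16.5/20 = 209.5500° = 3.657337 rad
cos θ = -0.869926, sin θ = -0.493183 (intermediates below are computed at full precision and shown rounded to 5 d.p.)
v1: (-3.5,3) → rotate → (4.52429,-0.88364) → ×s → (3.18057,-0.62120) → (3.18,-0.62)
v2: (-2,-4) → rotate → (-0.23288,4.46607) → ×s → (-0.16371,3.13965) → (-0.16,3.14)
v3: (3,-2) → rotate → (-3.59614,0.26030) → ×s → (-2.52809,0.18299) → (-2.53,0.18)
v4: (3.5,2.5) → rotate → (-1.81178,-3.90095) → ×s → (-1.27368,-2.74237) → (-1.27,-2.74)
v5: (-2,5) → rotate → (4.20577,-3.36326) → ×s → (2.95665,-2.36437) → (2.96,-2.36)
v6: (-3.5,5) → rotate → (5.51065,-2.62349) → ×s → (3.87399,-1.84431) → (3.87,-1.84)

Cross-section at z=16.5: (3.18,-0.62) (-0.16,3.14) (-2.53,0.18) (-1.27,-2.74) (2.96,-2.36) (3.87,-1.84)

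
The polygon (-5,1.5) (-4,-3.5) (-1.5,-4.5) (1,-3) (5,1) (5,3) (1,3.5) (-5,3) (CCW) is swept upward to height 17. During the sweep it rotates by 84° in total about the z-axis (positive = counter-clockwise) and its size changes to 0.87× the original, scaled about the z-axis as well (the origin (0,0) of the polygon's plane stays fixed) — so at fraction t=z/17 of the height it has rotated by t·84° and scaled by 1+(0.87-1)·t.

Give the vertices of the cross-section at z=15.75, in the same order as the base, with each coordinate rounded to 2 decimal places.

t = z/height = 15.75/17 = 0.926471
s = 1 + (scale-1)·z/height = 1 + (0.87-1)·15.75/17 = 0.879559
θ = twist·z/height = 84°·15.75/17 = 77.8235° = 1.358277 rad
cos θ = 0.210923, sin θ = 0.977503 (intermediates below are computed at full precision and shown rounded to 5 d.p.)
v1: (-5,1.5) → rotate → (-2.52087,-4.57113) → ×s → (-2.21725,-4.02058) → (-2.22,-4.02)
v2: (-4,-3.5) → rotate → (2.57757,-4.64824) → ×s → (2.26712,-4.08840) → (2.27,-4.09)
v3: (-1.5,-4.5) → rotate → (4.08238,-2.41541) → ×s → (3.59069,-2.12449) → (3.59,-2.12)
v4: (1,-3) → rotate → (3.14343,0.34473) → ×s → (2.76483,0.30321) → (2.76,0.30)
v5: (5,1) → rotate → (0.07711,5.09844) → ×s → (0.06783,4.48437) → (0.07,4.48)
v6: (5,3) → rotate → (-1.87789,5.52028) → ×s → (-1.65172,4.85541) → (-1.65,4.86)
v7: (1,3.5) → rotate → (-3.21034,1.71573) → ×s → (-2.82368,1.50909) → (-2.82,1.51)
v8: (-5,3) → rotate → (-3.98712,-4.25474) → ×s → (-3.50691,-3.74230) → (-3.51,-3.74)

Cross-section at z=15.75: (-2.22,-4.02) (2.27,-4.09) (3.59,-2.12) (2.76,0.30) (0.07,4.48) (-1.65,4.86) (-2.82,1.51) (-3.51,-3.74)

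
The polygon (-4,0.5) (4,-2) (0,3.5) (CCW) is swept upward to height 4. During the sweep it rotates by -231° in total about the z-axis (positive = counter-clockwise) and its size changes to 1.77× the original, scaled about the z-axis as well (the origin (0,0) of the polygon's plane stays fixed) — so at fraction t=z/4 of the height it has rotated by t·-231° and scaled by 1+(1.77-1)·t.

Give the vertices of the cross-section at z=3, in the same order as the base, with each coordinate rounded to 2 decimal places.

Cross-section at z=3: (6.36,-0.04) (-6.64,2.39) (0.65,-5.48)

t = z/height = 3/4 = 0.75
s = 1 + (scale-1)·z/height = 1 + (1.77-1)·3/4 = 1.577500
θ = twist·z/height = -231°·3/4 = -173.2500° = -3.023783 rad
cos θ = -0.993068, sin θ = -0.117537 (intermediates below are computed at full precision and shown rounded to 5 d.p.)
v1: (-4,0.5) → rotate → (4.03104,-0.02638) → ×s → (6.35897,-0.04162) → (6.36,-0.04)
v2: (4,-2) → rotate → (-4.20735,1.51599) → ×s → (-6.63709,2.39147) → (-6.64,2.39)
v3: (0,3.5) → rotate → (0.41138,-3.47574) → ×s → (0.64895,-5.48298) → (0.65,-5.48)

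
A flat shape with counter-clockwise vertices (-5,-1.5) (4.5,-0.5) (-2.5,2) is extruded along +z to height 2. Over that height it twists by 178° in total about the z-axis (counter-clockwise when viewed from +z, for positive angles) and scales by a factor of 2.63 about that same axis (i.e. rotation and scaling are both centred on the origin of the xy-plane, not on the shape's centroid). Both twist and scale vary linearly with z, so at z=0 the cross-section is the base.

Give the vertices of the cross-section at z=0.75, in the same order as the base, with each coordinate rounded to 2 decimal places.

Cross-section at z=0.75: (-0.96,-8.36) (3.60,6.34) (-4.55,-2.43)

t = z/height = 0.75/2 = 0.375
s = 1 + (scale-1)·z/height = 1 + (2.63-1)·0.75/2 = 1.611250
θ = twist·z/height = 178°·0.75/2 = 66.7500° = 1.165007 rad
cos θ = 0.394744, sin θ = 0.918791 (intermediates below are computed at full precision and shown rounded to 5 d.p.)
v1: (-5,-1.5) → rotate → (-0.59553,-5.18607) → ×s → (-0.95955,-8.35606) → (-0.96,-8.36)
v2: (4.5,-0.5) → rotate → (2.23574,3.93719) → ×s → (3.60234,6.34379) → (3.60,6.34)
v3: (-2.5,2) → rotate → (-2.82444,-1.50749) → ×s → (-4.55088,-2.42894) → (-4.55,-2.43)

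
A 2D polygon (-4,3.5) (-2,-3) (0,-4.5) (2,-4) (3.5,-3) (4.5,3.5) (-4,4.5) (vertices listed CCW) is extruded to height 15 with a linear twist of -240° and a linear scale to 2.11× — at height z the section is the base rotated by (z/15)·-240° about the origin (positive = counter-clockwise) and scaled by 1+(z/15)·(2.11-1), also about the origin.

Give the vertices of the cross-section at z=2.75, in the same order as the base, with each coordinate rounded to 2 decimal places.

t = z/height = 2.75/15 = 0.183333
s = 1 + (scale-1)·z/height = 1 + (2.11-1)·2.75/15 = 1.203500
θ = twist·z/height = -240°·2.75/15 = -44.0000° = -0.767945 rad
cos θ = 0.719340, sin θ = -0.694658 (intermediates below are computed at full precision and shown rounded to 5 d.p.)
v1: (-4,3.5) → rotate → (-0.44605,5.29632) → ×s → (-0.53683,6.37412) → (-0.54,6.37)
v2: (-2,-3) → rotate → (-3.52265,-0.76870) → ×s → (-4.23951,-0.92513) → (-4.24,-0.93)
v3: (0,-4.5) → rotate → (-3.12596,-3.23703) → ×s → (-3.76210,-3.89576) → (-3.76,-3.90)
v4: (2,-4) → rotate → (-1.33995,-4.26668) → ×s → (-1.61263,-5.13494) → (-1.61,-5.13)
v5: (3.5,-3) → rotate → (0.43371,-4.58932) → ×s → (0.52198,-5.52325) → (0.52,-5.52)
v6: (4.5,3.5) → rotate → (5.66833,-0.60827) → ×s → (6.82184,-0.73206) → (6.82,-0.73)
v7: (-4,4.5) → rotate → (0.24860,6.01566) → ×s → (0.29919,7.23985) → (0.30,7.24)

Cross-section at z=2.75: (-0.54,6.37) (-4.24,-0.93) (-3.76,-3.90) (-1.61,-5.13) (0.52,-5.52) (6.82,-0.73) (0.30,7.24)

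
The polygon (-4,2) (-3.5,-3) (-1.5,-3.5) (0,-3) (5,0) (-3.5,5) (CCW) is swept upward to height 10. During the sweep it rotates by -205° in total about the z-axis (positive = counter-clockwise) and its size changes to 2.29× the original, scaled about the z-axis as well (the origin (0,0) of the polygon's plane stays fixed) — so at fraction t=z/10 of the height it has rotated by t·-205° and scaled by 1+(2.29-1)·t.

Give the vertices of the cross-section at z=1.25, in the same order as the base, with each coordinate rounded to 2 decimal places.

t = z/height = 1.25/10 = 0.125
s = 1 + (scale-1)·z/height = 1 + (2.29-1)·1.25/10 = 1.161250
θ = twist·z/height = -205°·1.25/10 = -25.6250° = -0.447241 rad
cos θ = 0.901644, sin θ = -0.432479 (intermediates below are computed at full precision and shown rounded to 5 d.p.)
v1: (-4,2) → rotate → (-2.74162,3.53320) → ×s → (-3.18370,4.10293) → (-3.18,4.10)
v2: (-3.5,-3) → rotate → (-4.45319,-1.19125) → ×s → (-5.17127,-1.38334) → (-5.17,-1.38)
v3: (-1.5,-3.5) → rotate → (-2.86614,-2.50703) → ×s → (-3.32831,-2.91129) → (-3.33,-2.91)
v4: (0,-3) → rotate → (-1.29744,-2.70493) → ×s → (-1.50665,-3.14110) → (-1.51,-3.14)
v5: (5,0) → rotate → (4.50822,-2.16240) → ×s → (5.23517,-2.51108) → (5.24,-2.51)
v6: (-3.5,5) → rotate → (-0.99336,6.02190) → ×s → (-1.15354,6.99293) → (-1.15,6.99)

Cross-section at z=1.25: (-3.18,4.10) (-5.17,-1.38) (-3.33,-2.91) (-1.51,-3.14) (5.24,-2.51) (-1.15,6.99)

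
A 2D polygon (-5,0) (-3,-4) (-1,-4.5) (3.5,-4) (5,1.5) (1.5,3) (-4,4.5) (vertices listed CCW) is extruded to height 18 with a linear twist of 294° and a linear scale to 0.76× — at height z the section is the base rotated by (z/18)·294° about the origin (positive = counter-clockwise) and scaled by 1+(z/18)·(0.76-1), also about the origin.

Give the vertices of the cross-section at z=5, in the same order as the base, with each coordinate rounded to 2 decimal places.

t = z/height = 5/18 = 0.277778
s = 1 + (scale-1)·z/height = 1 + (0.76-1)·5/18 = 0.933333
θ = twist·z/height = 294°·5/18 = 81.6667° = 1.425352 rad
cos θ = 0.144932, sin θ = 0.989442 (intermediates below are computed at full precision and shown rounded to 5 d.p.)
v1: (-5,0) → rotate → (-0.72466,-4.94721) → ×s → (-0.67635,-4.61739) → (-0.68,-4.62)
v2: (-3,-4) → rotate → (3.52297,-3.54805) → ×s → (3.28811,-3.31152) → (3.29,-3.31)
v3: (-1,-4.5) → rotate → (4.30756,-1.64164) → ×s → (4.02039,-1.53219) → (4.02,-1.53)
v4: (3.5,-4) → rotate → (4.46503,2.88332) → ×s → (4.16736,2.69110) → (4.17,2.69)
v5: (5,1.5) → rotate → (-0.75950,5.16461) → ×s → (-0.70887,4.82030) → (-0.71,4.82)
v6: (1.5,3) → rotate → (-2.75093,1.91896) → ×s → (-2.56753,1.79103) → (-2.57,1.79)
v7: (-4,4.5) → rotate → (-5.03221,-3.30557) → ×s → (-4.69673,-3.08520) → (-4.70,-3.09)

Cross-section at z=5: (-0.68,-4.62) (3.29,-3.31) (4.02,-1.53) (4.17,2.69) (-0.71,4.82) (-2.57,1.79) (-4.70,-3.09)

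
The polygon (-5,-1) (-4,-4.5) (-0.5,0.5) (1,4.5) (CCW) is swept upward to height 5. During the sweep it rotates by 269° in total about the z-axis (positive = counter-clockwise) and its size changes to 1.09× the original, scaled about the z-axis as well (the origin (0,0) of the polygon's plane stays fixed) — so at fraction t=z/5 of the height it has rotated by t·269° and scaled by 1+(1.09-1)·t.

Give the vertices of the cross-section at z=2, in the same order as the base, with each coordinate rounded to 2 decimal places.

Cross-section at z=2: (2.55,-4.62) (5.70,-2.54) (-0.34,-0.65) (-4.76,-0.42)

t = z/height = 2/5 = 0.4
s = 1 + (scale-1)·z/height = 1 + (1.09-1)·2/5 = 1.036000
θ = twist·z/height = 269°·2/5 = 107.6000° = 1.877974 rad
cos θ = -0.302370, sin θ = 0.953191 (intermediates below are computed at full precision and shown rounded to 5 d.p.)
v1: (-5,-1) → rotate → (2.46504,-4.46358) → ×s → (2.55378,-4.62427) → (2.55,-4.62)
v2: (-4,-4.5) → rotate → (5.49884,-2.45210) → ×s → (5.69680,-2.54037) → (5.70,-2.54)
v3: (-0.5,0.5) → rotate → (-0.32541,-0.62778) → ×s → (-0.33713,-0.65038) → (-0.34,-0.65)
v4: (1,4.5) → rotate → (-4.59173,-0.40747) → ×s → (-4.75703,-0.42214) → (-4.76,-0.42)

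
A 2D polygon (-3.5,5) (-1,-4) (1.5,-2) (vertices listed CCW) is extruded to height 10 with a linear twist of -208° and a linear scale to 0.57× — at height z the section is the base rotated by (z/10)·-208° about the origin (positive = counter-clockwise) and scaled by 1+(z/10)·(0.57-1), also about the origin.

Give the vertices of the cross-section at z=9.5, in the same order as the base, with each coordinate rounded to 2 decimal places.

t = z/height = 9.5/10 = 0.95
s = 1 + (scale-1)·z/height = 1 + (0.57-1)·9.5/10 = 0.591500
θ = twist·z/height = -208°·9.5/10 = -197.6000° = -3.448771 rad
cos θ = -0.953191, sin θ = 0.302370 (intermediates below are computed at full precision and shown rounded to 5 d.p.)
v1: (-3.5,5) → rotate → (1.82432,-5.82425) → ×s → (1.07908,-3.44504) → (1.08,-3.45)
v2: (-1,-4) → rotate → (2.16267,3.51039) → ×s → (1.27922,2.07640) → (1.28,2.08)
v3: (1.5,-2) → rotate → (-0.82505,2.35994) → ×s → (-0.48801,1.39590) → (-0.49,1.40)

Cross-section at z=9.5: (1.08,-3.45) (1.28,2.08) (-0.49,1.40)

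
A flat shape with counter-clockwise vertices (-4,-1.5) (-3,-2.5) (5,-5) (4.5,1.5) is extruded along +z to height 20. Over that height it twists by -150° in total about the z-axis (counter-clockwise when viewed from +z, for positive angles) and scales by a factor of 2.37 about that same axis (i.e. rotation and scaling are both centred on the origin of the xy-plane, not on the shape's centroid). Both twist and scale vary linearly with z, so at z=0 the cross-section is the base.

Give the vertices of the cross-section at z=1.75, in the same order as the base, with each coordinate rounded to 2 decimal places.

Cross-section at z=1.75: (-4.74,-0.62) (-3.91,-1.96) (4.18,-6.72) (5.29,0.49)

t = z/height = 1.75/20 = 0.0875
s = 1 + (scale-1)·z/height = 1 + (2.37-1)·1.75/20 = 1.119875
θ = twist·z/height = -150°·1.75/20 = -13.1250° = -0.229074 rad
cos θ = 0.973877, sin θ = -0.227076 (intermediates below are computed at full precision and shown rounded to 5 d.p.)
v1: (-4,-1.5) → rotate → (-4.23612,-0.55251) → ×s → (-4.74393,-0.61874) → (-4.74,-0.62)
v2: (-3,-2.5) → rotate → (-3.48932,-1.75346) → ×s → (-3.90760,-1.96366) → (-3.91,-1.96)
v3: (5,-5) → rotate → (3.73400,-6.00477) → ×s → (4.18162,-6.72459) → (4.18,-6.72)
v4: (4.5,1.5) → rotate → (4.72306,0.43897) → ×s → (5.28924,0.49159) → (5.29,0.49)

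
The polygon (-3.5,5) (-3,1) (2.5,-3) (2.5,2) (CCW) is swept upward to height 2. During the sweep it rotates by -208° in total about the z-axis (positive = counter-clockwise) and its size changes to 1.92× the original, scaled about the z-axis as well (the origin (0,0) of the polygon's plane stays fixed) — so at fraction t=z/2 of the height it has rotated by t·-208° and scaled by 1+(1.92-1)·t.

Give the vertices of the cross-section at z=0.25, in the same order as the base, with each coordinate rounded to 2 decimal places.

t = z/height = 0.25/2 = 0.125
s = 1 + (scale-1)·z/height = 1 + (1.92-1)·0.25/2 = 1.115000
θ = twist·z/height = -208°·0.25/2 = -26.0000° = -0.453786 rad
cos θ = 0.898794, sin θ = -0.438371 (intermediates below are computed at full precision and shown rounded to 5 d.p.)
v1: (-3.5,5) → rotate → (-0.95392,6.02827) → ×s → (-1.06362,6.72152) → (-1.06,6.72)
v2: (-3,1) → rotate → (-2.25801,2.21391) → ×s → (-2.51768,2.46851) → (-2.52,2.47)
v3: (2.5,-3) → rotate → (0.93187,-3.79231) → ×s → (1.03904,-4.22843) → (1.04,-4.23)
v4: (2.5,2) → rotate → (3.12373,0.70166) → ×s → (3.48296,0.78235) → (3.48,0.78)

Cross-section at z=0.25: (-1.06,6.72) (-2.52,2.47) (1.04,-4.23) (3.48,0.78)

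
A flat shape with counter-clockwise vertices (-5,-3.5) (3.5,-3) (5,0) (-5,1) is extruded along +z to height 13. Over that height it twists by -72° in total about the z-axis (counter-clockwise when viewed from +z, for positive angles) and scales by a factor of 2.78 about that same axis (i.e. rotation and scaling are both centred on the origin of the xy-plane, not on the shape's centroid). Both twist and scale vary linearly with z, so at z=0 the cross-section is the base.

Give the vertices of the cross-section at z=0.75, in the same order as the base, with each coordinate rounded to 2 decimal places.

Cross-section at z=0.75: (-5.78,-3.45) (3.61,-3.58) (5.50,-0.40) (-5.42,1.50)

t = z/height = 0.75/13 = 0.0576923
s = 1 + (scale-1)·z/height = 1 + (2.78-1)·0.75/13 = 1.102692
θ = twist·z/height = -72°·0.75/13 = -4.1538° = -0.072498 rad
cos θ = 0.997373, sin θ = -0.072435 (intermediates below are computed at full precision and shown rounded to 5 d.p.)
v1: (-5,-3.5) → rotate → (-5.24039,-3.12863) → ×s → (-5.77854,-3.44992) → (-5.78,-3.45)
v2: (3.5,-3) → rotate → (3.27350,-3.24564) → ×s → (3.60967,-3.57894) → (3.61,-3.58)
v3: (5,0) → rotate → (4.98687,-0.36217) → ×s → (5.49898,-0.39937) → (5.50,-0.40)
v4: (-5,1) → rotate → (-4.91443,1.35955) → ×s → (-5.41911,1.49916) → (-5.42,1.50)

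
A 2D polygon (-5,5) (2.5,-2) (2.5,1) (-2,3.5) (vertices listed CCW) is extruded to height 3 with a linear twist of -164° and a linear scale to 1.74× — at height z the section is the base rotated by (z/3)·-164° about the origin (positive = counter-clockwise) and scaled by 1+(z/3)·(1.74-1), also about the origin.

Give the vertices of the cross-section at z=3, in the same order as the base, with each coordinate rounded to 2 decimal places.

t = z/height = 3/3 = 1
s = 1 + (scale-1)·z/height = 1 + (1.74-1)·3/3 = 1.740000
θ = twist·z/height = -164°·3/3 = -164.0000° = -2.862340 rad
cos θ = -0.961262, sin θ = -0.275637 (intermediates below are computed at full precision and shown rounded to 5 d.p.)
v1: (-5,5) → rotate → (6.18450,-3.42812) → ×s → (10.76102,-5.96493) → (10.76,-5.96)
v2: (2.5,-2) → rotate → (-2.95443,1.23343) → ×s → (-5.14071,2.14617) → (-5.14,2.15)
v3: (2.5,1) → rotate → (-2.12752,-1.65036) → ×s → (-3.70188,-2.87162) → (-3.70,-2.87)
v4: (-2,3.5) → rotate → (2.88725,-2.81314) → ×s → (5.02382,-4.89487) → (5.02,-4.89)

Cross-section at z=3: (10.76,-5.96) (-5.14,2.15) (-3.70,-2.87) (5.02,-4.89)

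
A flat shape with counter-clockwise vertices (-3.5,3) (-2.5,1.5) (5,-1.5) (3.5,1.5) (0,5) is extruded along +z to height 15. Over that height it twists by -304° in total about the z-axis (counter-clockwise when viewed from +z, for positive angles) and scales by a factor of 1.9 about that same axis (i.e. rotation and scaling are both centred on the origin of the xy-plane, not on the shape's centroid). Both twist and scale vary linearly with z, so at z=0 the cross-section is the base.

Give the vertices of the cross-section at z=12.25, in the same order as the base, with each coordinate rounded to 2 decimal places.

t = z/height = 12.25/15 = 0.816667
s = 1 + (scale-1)·z/height = 1 + (1.9-1)·12.25/15 = 1.735000
θ = twist·z/height = -304°·12.25/15 = -248.2667° = -4.333071 rad
cos θ = -0.370287, sin θ = 0.928917 (intermediates below are computed at full precision and shown rounded to 5 d.p.)
v1: (-3.5,3) → rotate → (-1.49075,-4.36207) → ×s → (-2.58645,-7.56820) → (-2.59,-7.57)
v2: (-2.5,1.5) → rotate → (-0.46766,-2.87772) → ×s → (-0.81139,-4.99285) → (-0.81,-4.99)
v3: (5,-1.5) → rotate → (-0.45806,5.20002) → ×s → (-0.79473,9.02203) → (-0.79,9.02)
v4: (3.5,1.5) → rotate → (-2.68938,2.69578) → ×s → (-4.66608,4.67718) → (-4.67,4.68)
v5: (0,5) → rotate → (-4.64459,-1.85144) → ×s → (-8.05836,-3.21224) → (-8.06,-3.21)

Cross-section at z=12.25: (-2.59,-7.57) (-0.81,-4.99) (-0.79,9.02) (-4.67,4.68) (-8.06,-3.21)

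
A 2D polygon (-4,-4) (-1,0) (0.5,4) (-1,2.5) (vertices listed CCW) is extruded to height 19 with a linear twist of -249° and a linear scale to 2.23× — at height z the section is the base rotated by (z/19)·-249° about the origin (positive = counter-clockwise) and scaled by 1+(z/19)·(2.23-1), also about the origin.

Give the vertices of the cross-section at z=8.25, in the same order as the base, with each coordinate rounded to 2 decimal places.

t = z/height = 8.25/19 = 0.434211
s = 1 + (scale-1)·z/height = 1 + (2.23-1)·8.25/19 = 1.534079
θ = twist·z/height = -249°·8.25/19 = -108.1184° = -1.887022 rad
cos θ = -0.310982, sin θ = -0.950416 (intermediates below are computed at full precision and shown rounded to 5 d.p.)
v1: (-4,-4) → rotate → (-2.55774,5.04559) → ×s → (-3.92377,7.74034) → (-3.92,7.74)
v2: (-1,0) → rotate → (0.31098,0.95042) → ×s → (0.47707,1.45801) → (0.48,1.46)
v3: (0.5,4) → rotate → (3.64617,-1.71914) → ×s → (5.59352,-2.63729) → (5.59,-2.64)
v4: (-1,2.5) → rotate → (2.68702,0.17296) → ×s → (4.12210,0.26534) → (4.12,0.27)

Cross-section at z=8.25: (-3.92,7.74) (0.48,1.46) (5.59,-2.64) (4.12,0.27)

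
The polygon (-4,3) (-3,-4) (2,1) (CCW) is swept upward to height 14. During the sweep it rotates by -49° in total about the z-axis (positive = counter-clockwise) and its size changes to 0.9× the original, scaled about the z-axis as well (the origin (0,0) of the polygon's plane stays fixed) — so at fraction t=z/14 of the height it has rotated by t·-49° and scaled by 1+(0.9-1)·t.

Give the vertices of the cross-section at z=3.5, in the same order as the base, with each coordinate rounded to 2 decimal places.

Cross-section at z=3.5: (-3.19,3.69) (-3.69,-3.19) (2.11,0.54)

t = z/height = 3.5/14 = 0.25
s = 1 + (scale-1)·z/height = 1 + (0.9-1)·3.5/14 = 0.975000
θ = twist·z/height = -49°·3.5/14 = -12.2500° = -0.213803 rad
cos θ = 0.977231, sin θ = -0.212178 (intermediates below are computed at full precision and shown rounded to 5 d.p.)
v1: (-4,3) → rotate → (-3.27239,3.78040) → ×s → (-3.19058,3.68589) → (-3.19,3.69)
v2: (-3,-4) → rotate → (-3.78040,-3.27239) → ×s → (-3.68589,-3.19058) → (-3.69,-3.19)
v3: (2,1) → rotate → (2.16664,0.55288) → ×s → (2.11247,0.53905) → (2.11,0.54)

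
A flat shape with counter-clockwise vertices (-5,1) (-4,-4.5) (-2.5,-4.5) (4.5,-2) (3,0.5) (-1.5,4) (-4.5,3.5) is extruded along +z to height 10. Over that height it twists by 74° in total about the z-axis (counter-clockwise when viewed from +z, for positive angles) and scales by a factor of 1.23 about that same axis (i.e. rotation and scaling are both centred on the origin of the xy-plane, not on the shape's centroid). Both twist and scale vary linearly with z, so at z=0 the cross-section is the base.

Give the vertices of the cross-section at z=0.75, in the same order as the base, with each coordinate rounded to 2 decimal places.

Cross-section at z=0.75: (-5.16,0.52) (-3.61,-4.95) (-2.09,-4.80) (4.75,-1.58) (2.99,0.80) (-1.91,3.90) (-4.90,3.10)

t = z/height = 0.75/10 = 0.075
s = 1 + (scale-1)·z/height = 1 + (1.23-1)·0.75/10 = 1.017250
θ = twist·z/height = 74°·0.75/10 = 5.5500° = 0.096866 rad
cos θ = 0.995312, sin θ = 0.096714 (intermediates below are computed at full precision and shown rounded to 5 d.p.)
v1: (-5,1) → rotate → (-5.07328,0.51174) → ×s → (-5.16079,0.52057) → (-5.16,0.52)
v2: (-4,-4.5) → rotate → (-3.54603,-4.86576) → ×s → (-3.60720,-4.94970) → (-3.61,-4.95)
v3: (-2.5,-4.5) → rotate → (-2.05307,-4.72069) → ×s → (-2.08848,-4.80212) → (-2.09,-4.80)
v4: (4.5,-2) → rotate → (4.67233,-1.55541) → ×s → (4.75293,-1.58224) → (4.75,-1.58)
v5: (3,0.5) → rotate → (2.93758,0.78780) → ×s → (2.98825,0.80139) → (2.99,0.80)
v6: (-1.5,4) → rotate → (-1.87983,3.83618) → ×s → (-1.91225,3.90235) → (-1.91,3.90)
v7: (-4.5,3.5) → rotate → (-4.81741,3.04838) → ×s → (-4.90051,3.10096) → (-4.90,3.10)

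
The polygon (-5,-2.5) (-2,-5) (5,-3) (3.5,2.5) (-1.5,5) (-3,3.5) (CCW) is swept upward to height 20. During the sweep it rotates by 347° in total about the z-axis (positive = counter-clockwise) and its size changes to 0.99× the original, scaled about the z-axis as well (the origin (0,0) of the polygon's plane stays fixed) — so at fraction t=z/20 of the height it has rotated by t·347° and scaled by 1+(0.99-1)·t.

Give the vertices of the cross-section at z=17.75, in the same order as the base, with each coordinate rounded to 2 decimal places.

Cross-section at z=17.75: (-5.00,2.38) (-5.13,-1.49) (0.70,-5.74) (4.09,-1.21) (2.99,4.22) (0.91,4.48)

t = z/height = 17.75/20 = 0.8875
s = 1 + (scale-1)·z/height = 1 + (0.99-1)·17.75/20 = 0.991125
θ = twist·z/height = 347°·17.75/20 = 307.9625° = 5.374960 rad
cos θ = 0.615146, sin θ = -0.788414 (intermediates below are computed at full precision and shown rounded to 5 d.p.)
v1: (-5,-2.5) → rotate → (-5.04676,2.40420) → ×s → (-5.00197,2.38287) → (-5.00,2.38)
v2: (-2,-5) → rotate → (-5.17236,-1.49890) → ×s → (-5.12645,-1.48560) → (-5.13,-1.49)
v3: (5,-3) → rotate → (0.71049,-5.78750) → ×s → (0.70418,-5.73614) → (0.70,-5.74)
v4: (3.5,2.5) → rotate → (4.12404,-1.22158) → ×s → (4.08744,-1.21074) → (4.09,-1.21)
v5: (-1.5,5) → rotate → (3.01935,4.25835) → ×s → (2.99255,4.22056) → (2.99,4.22)
v6: (-3,3.5) → rotate → (0.91401,4.51825) → ×s → (0.90590,4.47815) → (0.91,4.48)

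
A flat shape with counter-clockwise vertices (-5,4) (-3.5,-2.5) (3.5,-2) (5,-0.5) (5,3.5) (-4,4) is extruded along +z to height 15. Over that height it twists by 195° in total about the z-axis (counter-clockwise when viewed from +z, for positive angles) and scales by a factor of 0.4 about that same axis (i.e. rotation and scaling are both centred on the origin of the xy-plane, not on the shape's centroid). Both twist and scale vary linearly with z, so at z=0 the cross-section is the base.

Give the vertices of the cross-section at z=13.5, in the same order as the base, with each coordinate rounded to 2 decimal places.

Cross-section at z=13.5: (2.15,-2.01) (1.70,1.02) (-1.53,1.04) (-2.27,0.41) (-2.42,-1.42) (1.69,-1.98)

t = z/height = 13.5/15 = 0.9
s = 1 + (scale-1)·z/height = 1 + (0.4-1)·13.5/15 = 0.460000
θ = twist·z/height = 195°·13.5/15 = 175.5000° = 3.063053 rad
cos θ = -0.996917, sin θ = 0.078459 (intermediates below are computed at full precision and shown rounded to 5 d.p.)
v1: (-5,4) → rotate → (4.67075,-4.37996) → ×s → (2.14855,-2.01478) → (2.15,-2.01)
v2: (-3.5,-2.5) → rotate → (3.68536,2.21769) → ×s → (1.69526,1.02014) → (1.70,1.02)
v3: (3.5,-2) → rotate → (-3.33229,2.26844) → ×s → (-1.53285,1.04348) → (-1.53,1.04)
v4: (5,-0.5) → rotate → (-4.94536,0.89075) → ×s → (-2.27486,0.40975) → (-2.27,0.41)
v5: (5,3.5) → rotate → (-5.25919,-3.09692) → ×s → (-2.41923,-1.42458) → (-2.42,-1.42)
v6: (-4,4) → rotate → (3.67383,-4.30151) → ×s → (1.68996,-1.97869) → (1.69,-1.98)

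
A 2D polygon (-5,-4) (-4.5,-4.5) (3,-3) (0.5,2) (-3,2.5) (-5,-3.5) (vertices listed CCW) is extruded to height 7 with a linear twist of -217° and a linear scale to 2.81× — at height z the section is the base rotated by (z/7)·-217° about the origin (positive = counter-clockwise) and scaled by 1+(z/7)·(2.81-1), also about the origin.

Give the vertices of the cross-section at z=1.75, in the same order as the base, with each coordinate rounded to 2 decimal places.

Cross-section at z=1.75: (-8.96,2.50) (-9.12,1.49) (-0.99,-6.08) (2.78,1.11) (0.40,5.66) (-8.37,2.92)

t = z/height = 1.75/7 = 0.25
s = 1 + (scale-1)·z/height = 1 + (2.81-1)·1.75/7 = 1.452500
θ = twist·z/height = -217°·1.75/7 = -54.2500° = -0.946841 rad
cos θ = 0.584250, sin θ = -0.811574 (intermediates below are computed at full precision and shown rounded to 5 d.p.)
v1: (-5,-4) → rotate → (-6.16754,1.72087) → ×s → (-8.95836,2.49957) → (-8.96,2.50)
v2: (-4.5,-4.5) → rotate → (-6.28121,1.02296) → ×s → (-9.12345,1.48585) → (-9.12,1.49)
v3: (3,-3) → rotate → (-0.68197,-4.18747) → ×s → (-0.99057,-6.08230) → (-0.99,-6.08)
v4: (0.5,2) → rotate → (1.91527,0.76271) → ×s → (2.78193,1.10784) → (2.78,1.11)
v5: (-3,2.5) → rotate → (0.27619,3.89535) → ×s → (0.40116,5.65799) → (0.40,5.66)
v6: (-5,-3.5) → rotate → (-5.76176,2.01300) → ×s → (-8.36895,2.92388) → (-8.37,2.92)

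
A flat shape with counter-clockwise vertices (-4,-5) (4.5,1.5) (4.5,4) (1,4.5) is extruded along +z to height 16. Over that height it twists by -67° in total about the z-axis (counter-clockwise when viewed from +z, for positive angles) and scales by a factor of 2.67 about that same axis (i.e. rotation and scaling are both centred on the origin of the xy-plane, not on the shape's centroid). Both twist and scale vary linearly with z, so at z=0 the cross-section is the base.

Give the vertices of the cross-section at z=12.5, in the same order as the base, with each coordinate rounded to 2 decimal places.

Cross-section at z=12.5: (-14.75,0.26) (9.07,-6.10) (13.63,-2.58) (9.62,4.51)

t = z/height = 12.5/16 = 0.78125
s = 1 + (scale-1)·z/height = 1 + (2.67-1)·12.5/16 = 2.304688
θ = twist·z/height = -67°·12.5/16 = -52.3438° = -0.913571 rad
cos θ = 0.610923, sin θ = -0.791690 (intermediates below are computed at full precision and shown rounded to 5 d.p.)
v1: (-4,-5) → rotate → (-6.40214,0.11215) → ×s → (-14.75494,0.25846) → (-14.75,0.26)
v2: (4.5,1.5) → rotate → (3.93669,-2.64622) → ×s → (9.07283,-6.09871) → (9.07,-6.10)
v3: (4.5,4) → rotate → (5.91591,-1.11892) → ×s → (13.63433,-2.57875) → (13.63,-2.58)
v4: (1,4.5) → rotate → (4.17353,1.95746) → ×s → (9.61868,4.51134) → (9.62,4.51)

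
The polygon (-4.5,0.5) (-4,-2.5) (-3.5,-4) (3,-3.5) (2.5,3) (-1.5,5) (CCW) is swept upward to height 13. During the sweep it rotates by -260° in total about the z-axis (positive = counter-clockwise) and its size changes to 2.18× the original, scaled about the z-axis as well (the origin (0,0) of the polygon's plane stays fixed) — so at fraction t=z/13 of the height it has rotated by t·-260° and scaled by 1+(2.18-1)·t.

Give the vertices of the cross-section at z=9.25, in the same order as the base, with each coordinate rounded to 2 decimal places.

Cross-section at z=9.25: (8.17,-1.64) (7.73,3.94) (7.06,6.77) (-4.94,6.90) (-5.06,-5.10) (1.95,-9.40)

t = z/height = 9.25/13 = 0.711538
s = 1 + (scale-1)·z/height = 1 + (2.18-1)·9.25/13 = 1.839615
θ = twist·z/height = -260°·9.25/13 = -185.0000° = -3.228859 rad
cos θ = -0.996195, sin θ = 0.087156 (intermediates below are computed at full precision and shown rounded to 5 d.p.)
v1: (-4.5,0.5) → rotate → (4.43930,-0.89030) → ×s → (8.16660,-1.63781) → (8.17,-1.64)
v2: (-4,-2.5) → rotate → (4.20267,2.14186) → ×s → (7.73129,3.94021) → (7.73,3.94)
v3: (-3.5,-4) → rotate → (3.83530,3.67973) → ×s → (7.05549,6.76929) → (7.06,6.77)
v4: (3,-3.5) → rotate → (-2.68354,3.74815) → ×s → (-4.93668,6.89515) → (-4.94,6.90)
v5: (2.5,3) → rotate → (-2.75195,-2.77069) → ×s → (-5.06254,-5.09701) → (-5.06,-5.10)
v6: (-1.5,5) → rotate → (1.05851,-5.11171) → ×s → (1.94726,-9.40358) → (1.95,-9.40)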